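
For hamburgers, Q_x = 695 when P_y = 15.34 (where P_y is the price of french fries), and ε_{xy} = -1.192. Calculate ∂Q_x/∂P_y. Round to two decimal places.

ε = (∂Q_x/∂P_y)·(P_y/Q_x) ⇒ ∂Q_x/∂P_y = ε·Q_x/P_y = -1.192 × 695/15.34 ≈ -54.01.

-54.01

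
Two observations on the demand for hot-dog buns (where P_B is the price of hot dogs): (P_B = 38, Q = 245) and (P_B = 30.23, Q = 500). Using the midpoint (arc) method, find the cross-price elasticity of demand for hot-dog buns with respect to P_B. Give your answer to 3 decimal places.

ΔQ_A = 500 − 245 = 255; ΔP_B = 30.23 − 38 = -7.77.
Midpoints: Q̄_A = 372.5, P̄_B = 34.12.
ε = (ΔQ_A/Q̄_A)/(ΔP_B/P̄_B) = (255/372.5)/(-7.77/34.12) ≈ -3.006.
ε < 0: hot-dog buns and hot dogs are complements.

-3.006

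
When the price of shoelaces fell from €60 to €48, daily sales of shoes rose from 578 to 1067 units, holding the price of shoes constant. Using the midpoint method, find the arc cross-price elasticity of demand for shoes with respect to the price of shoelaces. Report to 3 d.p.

-2.675

ΔQ_A = 1067 − 578 = 489; ΔP_B = 48 − 60 = -12.
Midpoints: Q̄_A = 822.5, P̄_B = 54.00.
ε = (ΔQ_A/Q̄_A)/(ΔP_B/P̄_B) = (489/822.5)/(-12/54.00) ≈ -2.675.
ε < 0: shoes and shoelaces are complements.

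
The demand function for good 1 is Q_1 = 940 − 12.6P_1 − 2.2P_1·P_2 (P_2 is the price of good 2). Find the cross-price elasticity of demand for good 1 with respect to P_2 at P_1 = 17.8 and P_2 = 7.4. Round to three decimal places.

-0.680

At P_1 = 17.8 and P_2 = 7.4: Q_1 = 425.936.
∂Q_1/∂P_2 = -2.2P_1 = -2.2(17.8) = -39.1600.
ε = (∂Q_1/∂P_2)(P_2/Q_1) = -39.1600 × (7.4/425.936) ≈ -0.680.
ε < 0: complements.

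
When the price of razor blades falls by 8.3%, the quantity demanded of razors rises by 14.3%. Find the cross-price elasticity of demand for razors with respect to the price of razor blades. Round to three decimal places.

-1.723

ε = (%ΔQ of razors) / (%ΔP of razor blades) = (14.3%) / (-8.3%) ≈ -1.723.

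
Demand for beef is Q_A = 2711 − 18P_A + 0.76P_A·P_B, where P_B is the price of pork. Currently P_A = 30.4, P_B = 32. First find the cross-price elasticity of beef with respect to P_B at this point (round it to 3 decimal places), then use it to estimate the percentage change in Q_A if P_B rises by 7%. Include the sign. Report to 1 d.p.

1.8%

At P_A = 30.4, P_B = 32: Q_A = 2903.128.
∂Q_A/∂P_B = 0.76P_A = 23.1040.
ε = (∂Q_A/∂P_B)(P_B/Q_A) = 23.1040 × 32/2903.128 ≈ 0.255.
%ΔQ_A ≈ ε × %ΔP_B = 0.255 × (7%) = 1.8%.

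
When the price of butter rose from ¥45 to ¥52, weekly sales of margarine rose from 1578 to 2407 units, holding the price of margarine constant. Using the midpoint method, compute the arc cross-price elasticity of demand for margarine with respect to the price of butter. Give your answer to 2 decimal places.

2.88

ΔQ_A = 2407 − 1578 = 829; ΔP_B = 52 − 45 = 7.
Midpoints: Q̄_A = 1992.5, P̄_B = 48.50.
ε = (ΔQ_A/Q̄_A)/(ΔP_B/P̄_B) = (829/1992.5)/(7/48.50) ≈ 2.88.
ε > 0: margarine and butter are substitutes.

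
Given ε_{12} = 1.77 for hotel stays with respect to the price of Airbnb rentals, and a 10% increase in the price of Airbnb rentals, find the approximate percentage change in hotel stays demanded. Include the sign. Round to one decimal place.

17.7%

%ΔQ ≈ ε × %ΔP of Airbnb rentals = 1.77 × (10%) = 17.7%.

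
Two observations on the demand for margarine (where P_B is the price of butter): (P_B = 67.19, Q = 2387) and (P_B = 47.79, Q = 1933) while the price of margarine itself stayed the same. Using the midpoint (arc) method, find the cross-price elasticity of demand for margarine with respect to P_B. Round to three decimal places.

0.623

ΔQ_A = 1933 − 2387 = -454; ΔP_B = 47.79 − 67.19 = -19.4.
Midpoints: Q̄_A = 2160.0, P̄_B = 57.49.
ε = (ΔQ_A/Q̄_A)/(ΔP_B/P̄_B) = (-454/2160.0)/(-19.4/57.49) ≈ 0.623.
ε > 0: margarine and butter are substitutes.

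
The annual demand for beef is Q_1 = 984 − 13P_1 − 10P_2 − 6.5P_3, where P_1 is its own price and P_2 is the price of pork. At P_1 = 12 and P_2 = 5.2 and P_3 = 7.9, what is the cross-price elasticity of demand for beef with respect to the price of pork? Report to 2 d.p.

At P_1 = 12 and P_2 = 5.2 and P_3 = 7.9: Q_1 = 724.65.
∂Q_1/∂P_2 = -10.
ε = (∂Q_1/∂P_2)(P_2/Q_1) = -10 × (5.2/724.65) ≈ -0.07.

-0.07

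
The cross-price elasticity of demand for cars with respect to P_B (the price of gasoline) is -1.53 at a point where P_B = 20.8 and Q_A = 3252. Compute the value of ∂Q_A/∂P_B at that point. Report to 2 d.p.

ε = (∂Q_A/∂P_B)·(P_B/Q_A) ⇒ ∂Q_A/∂P_B = ε·Q_A/P_B = -1.53 × 3252/20.8 ≈ -239.21.

-239.21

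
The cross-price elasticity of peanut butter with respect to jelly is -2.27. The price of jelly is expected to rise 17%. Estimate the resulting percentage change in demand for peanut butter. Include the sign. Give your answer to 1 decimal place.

%ΔQ ≈ ε × %ΔP of jelly = -2.27 × (17%) = -38.6%.
Demand for peanut butter falls by about 38.6%.

-38.6%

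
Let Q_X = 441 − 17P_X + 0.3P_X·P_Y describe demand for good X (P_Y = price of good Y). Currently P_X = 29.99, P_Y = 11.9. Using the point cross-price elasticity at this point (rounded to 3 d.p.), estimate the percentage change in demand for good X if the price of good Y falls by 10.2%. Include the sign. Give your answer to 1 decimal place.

-28.6%

At P_X = 29.99, P_Y = 11.9: Q_X = 38.234.
∂Q_X/∂P_Y = 0.3P_X = 8.9970.
ε = (∂Q_X/∂P_Y)(P_Y/Q_X) = 8.9970 × 11.9/38.234 ≈ 2.800.
%ΔQ_X ≈ ε × %ΔP_Y = 2.800 × (-10.2%) = -28.6%.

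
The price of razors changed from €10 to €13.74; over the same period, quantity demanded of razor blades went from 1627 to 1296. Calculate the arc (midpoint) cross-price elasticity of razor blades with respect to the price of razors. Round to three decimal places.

-0.719

ΔQ_A = 1296 − 1627 = -331; ΔP_B = 13.74 − 10 = 3.74.
Midpoints: Q̄_A = 1461.5, P̄_B = 11.87.
ε = (ΔQ_A/Q̄_A)/(ΔP_B/P̄_B) = (-331/1461.5)/(3.74/11.87) ≈ -0.719.
ε < 0: razor blades and razors are complements.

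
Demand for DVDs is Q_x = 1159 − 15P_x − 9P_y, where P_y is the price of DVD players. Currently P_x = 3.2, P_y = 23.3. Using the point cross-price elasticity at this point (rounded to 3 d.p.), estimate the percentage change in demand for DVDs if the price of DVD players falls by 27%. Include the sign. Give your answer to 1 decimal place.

6.3%

At P_x = 3.2, P_y = 23.3: Q_x = 901.3.
∂Q_x/∂P_y = -9.
ε = (∂Q_x/∂P_y)(P_y/Q_x) = -9.0000 × 23.3/901.3 ≈ -0.233.
%ΔQ_x ≈ ε × %ΔP_y = -0.233 × (-27%) = 6.3%.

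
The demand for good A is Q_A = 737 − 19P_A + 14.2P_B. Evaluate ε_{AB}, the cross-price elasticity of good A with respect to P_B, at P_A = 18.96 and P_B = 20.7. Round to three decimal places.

At P_A = 18.96 and P_B = 20.7: Q_A = 670.7.
∂Q_A/∂P_B = 14.2.
ε = (∂Q_A/∂P_B)(P_B/Q_A) = 14.2 × (20.7/670.7) ≈ 0.438.

0.438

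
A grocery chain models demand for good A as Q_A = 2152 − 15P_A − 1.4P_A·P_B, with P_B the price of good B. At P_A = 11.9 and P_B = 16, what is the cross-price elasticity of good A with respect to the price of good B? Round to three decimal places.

-0.156

At P_A = 11.9 and P_B = 16: Q_A = 1706.94.
∂Q_A/∂P_B = -1.4P_A = -1.4(11.9) = -16.6600.
ε = (∂Q_A/∂P_B)(P_B/Q_A) = -16.6600 × (16/1706.94) ≈ -0.156.
ε < 0: complements.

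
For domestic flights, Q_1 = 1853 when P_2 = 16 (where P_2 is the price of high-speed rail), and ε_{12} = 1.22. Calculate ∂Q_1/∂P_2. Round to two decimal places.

141.29

ε = (∂Q_1/∂P_2)·(P_2/Q_1) ⇒ ∂Q_1/∂P_2 = ε·Q_1/P_2 = 1.22 × 1853/16 ≈ 141.29.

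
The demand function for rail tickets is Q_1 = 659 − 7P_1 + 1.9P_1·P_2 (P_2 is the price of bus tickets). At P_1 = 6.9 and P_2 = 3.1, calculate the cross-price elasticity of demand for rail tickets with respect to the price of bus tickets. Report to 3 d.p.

0.062

At P_1 = 6.9 and P_2 = 3.1: Q_1 = 651.341.
∂Q_1/∂P_2 = 1.9P_1 = 1.9(6.9) = 13.1100.
ε = (∂Q_1/∂P_2)(P_2/Q_1) = 13.1100 × (3.1/651.341) ≈ 0.062.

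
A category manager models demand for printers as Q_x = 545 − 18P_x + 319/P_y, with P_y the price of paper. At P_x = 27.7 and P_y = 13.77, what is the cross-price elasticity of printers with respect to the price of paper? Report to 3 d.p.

-0.333

At P_x = 27.7 and P_y = 13.77: Q_x = 69.566.
∂Q_x/∂P_y = −319/P_y² = -1.6824.
ε = (∂Q_x/∂P_y)(P_y/Q_x) = -1.6824 × (13.77/69.566) ≈ -0.333.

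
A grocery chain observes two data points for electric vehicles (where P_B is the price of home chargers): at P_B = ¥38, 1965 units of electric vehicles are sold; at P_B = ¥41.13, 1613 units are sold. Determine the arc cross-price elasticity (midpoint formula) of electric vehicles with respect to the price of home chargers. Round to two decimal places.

ΔQ_A = 1613 − 1965 = -352; ΔP_B = 41.13 − 38 = 3.13.
Midpoints: Q̄_A = 1789.0, P̄_B = 39.56.
ε = (ΔQ_A/Q̄_A)/(ΔP_B/P̄_B) = (-352/1789.0)/(3.13/39.56) ≈ -2.49.

-2.49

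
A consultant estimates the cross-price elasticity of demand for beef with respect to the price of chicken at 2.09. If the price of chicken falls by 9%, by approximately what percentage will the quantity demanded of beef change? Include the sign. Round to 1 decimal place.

-18.8%

%ΔQ ≈ ε × %ΔP of chicken = 2.09 × (-9%) = -18.8%.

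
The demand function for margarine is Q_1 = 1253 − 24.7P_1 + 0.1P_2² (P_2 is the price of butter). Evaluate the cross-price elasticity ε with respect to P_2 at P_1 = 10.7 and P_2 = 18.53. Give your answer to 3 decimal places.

At P_1 = 10.7 and P_2 = 18.53: Q_1 = 1023.046.
∂Q_1/∂P_2 = 0.2P_2 = 0.2(18.53) = 3.7060.
ε = (∂Q_1/∂P_2)(P_2/Q_1) = 3.7060 × (18.53/1023.046) ≈ 0.067.

0.067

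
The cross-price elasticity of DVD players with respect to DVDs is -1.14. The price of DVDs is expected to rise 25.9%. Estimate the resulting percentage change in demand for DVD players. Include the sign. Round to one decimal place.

%ΔQ ≈ ε × %ΔP of DVDs = -1.14 × (25.9%) = -29.5%.

-29.5%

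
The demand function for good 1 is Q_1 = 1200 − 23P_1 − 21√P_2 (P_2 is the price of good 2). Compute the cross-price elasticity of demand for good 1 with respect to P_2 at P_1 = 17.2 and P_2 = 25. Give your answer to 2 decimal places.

At P_1 = 17.2 and P_2 = 25: Q_1 = 699.4.
∂Q_1/∂P_2 = -21/(2√P_2) = -21/(2√25) = -2.1000.
ε = (∂Q_1/∂P_2)(P_2/Q_1) = -2.1000 × (25/699.4) ≈ -0.08.

-0.08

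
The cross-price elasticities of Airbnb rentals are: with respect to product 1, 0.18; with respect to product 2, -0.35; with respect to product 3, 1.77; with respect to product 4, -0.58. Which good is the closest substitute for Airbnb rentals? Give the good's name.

product 3

Substitutes have ε > 0. Among the positive values, 1.77 (product 3) is largest.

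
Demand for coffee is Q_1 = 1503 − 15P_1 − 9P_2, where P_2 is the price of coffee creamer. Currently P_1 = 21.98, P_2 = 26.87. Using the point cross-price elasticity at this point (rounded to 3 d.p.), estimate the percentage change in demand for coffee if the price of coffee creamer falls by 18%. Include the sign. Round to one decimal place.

4.7%

At P_1 = 21.98, P_2 = 26.87: Q_1 = 931.47.
∂Q_1/∂P_2 = -9.
ε = (∂Q_1/∂P_2)(P_2/Q_1) = -9.0000 × 26.87/931.47 ≈ -0.260.
%ΔQ_1 ≈ ε × %ΔP_2 = -0.260 × (-18%) = 4.7%.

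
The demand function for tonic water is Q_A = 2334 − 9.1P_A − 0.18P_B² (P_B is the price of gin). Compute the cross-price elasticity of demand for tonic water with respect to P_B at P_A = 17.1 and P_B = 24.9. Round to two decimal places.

-0.11

At P_A = 17.1 and P_B = 24.9: Q_A = 2066.788.
∂Q_A/∂P_B = -0.36P_B = -0.36(24.9) = -8.9640.
ε = (∂Q_A/∂P_B)(P_B/Q_A) = -8.9640 × (24.9/2066.788) ≈ -0.11.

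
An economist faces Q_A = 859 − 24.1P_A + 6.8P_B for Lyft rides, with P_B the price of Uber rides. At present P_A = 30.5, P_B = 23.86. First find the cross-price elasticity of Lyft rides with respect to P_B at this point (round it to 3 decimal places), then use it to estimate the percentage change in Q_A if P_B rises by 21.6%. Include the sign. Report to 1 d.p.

12.2%

At P_A = 30.5, P_B = 23.86: Q_A = 286.198.
∂Q_A/∂P_B = 6.8.
ε = (∂Q_A/∂P_B)(P_B/Q_A) = 6.8000 × 23.86/286.198 ≈ 0.567.
%ΔQ_A ≈ ε × %ΔP_B = 0.567 × (21.6%) = 12.2%.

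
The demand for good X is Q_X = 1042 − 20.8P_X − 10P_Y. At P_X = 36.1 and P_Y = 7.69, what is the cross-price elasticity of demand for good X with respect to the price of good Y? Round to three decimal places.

At P_X = 36.1 and P_Y = 7.69: Q_X = 214.22.
∂Q_X/∂P_Y = -10.
ε = (∂Q_X/∂P_Y)(P_Y/Q_X) = -10 × (7.69/214.22) ≈ -0.359.

-0.359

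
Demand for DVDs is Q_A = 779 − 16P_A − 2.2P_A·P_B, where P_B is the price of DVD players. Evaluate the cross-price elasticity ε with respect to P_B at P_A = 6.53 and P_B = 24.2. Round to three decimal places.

At P_A = 6.53 and P_B = 24.2: Q_A = 326.863.
∂Q_A/∂P_B = -2.2P_A = -2.2(6.53) = -14.3660.
ε = (∂Q_A/∂P_B)(P_B/Q_A) = -14.3660 × (24.2/326.863) ≈ -1.064.
ε < 0: complements.

-1.064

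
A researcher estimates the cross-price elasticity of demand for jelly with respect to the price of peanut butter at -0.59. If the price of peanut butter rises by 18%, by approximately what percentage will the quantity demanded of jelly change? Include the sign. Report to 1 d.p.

%ΔQ ≈ ε × %ΔP of peanut butter = -0.59 × (18%) = -10.6%.
Demand for jelly falls by about 10.6%.

-10.6%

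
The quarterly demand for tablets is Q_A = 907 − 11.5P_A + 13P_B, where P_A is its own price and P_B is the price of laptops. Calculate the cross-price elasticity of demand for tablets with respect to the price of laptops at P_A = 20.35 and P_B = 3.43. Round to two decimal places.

At P_A = 20.35 and P_B = 3.43: Q_A = 717.565.
∂Q_A/∂P_B = 13.
ε = (∂Q_A/∂P_B)(P_B/Q_A) = 13 × (3.43/717.565) ≈ 0.06.
Since ε > 0, tablets and laptops are substitutes.

0.06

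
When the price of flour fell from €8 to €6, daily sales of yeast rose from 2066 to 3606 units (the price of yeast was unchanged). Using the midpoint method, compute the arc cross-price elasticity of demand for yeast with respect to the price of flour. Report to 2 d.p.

ΔQ_A = 3606 − 2066 = 1540; ΔP_B = 6 − 8 = -2.
Midpoints: Q̄_A = 2836.0, P̄_B = 7.00.
ε = (ΔQ_A/Q̄_A)/(ΔP_B/P̄_B) = (1540/2836.0)/(-2/7.00) ≈ -1.90.
ε < 0: yeast and flour are complements.

-1.90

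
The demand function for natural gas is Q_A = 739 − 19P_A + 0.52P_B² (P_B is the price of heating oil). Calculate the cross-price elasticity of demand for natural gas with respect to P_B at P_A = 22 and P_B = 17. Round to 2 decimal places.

0.64

At P_A = 22 and P_B = 17: Q_A = 471.28.
∂Q_A/∂P_B = 1.04P_B = 1.04(17) = 17.6800.
ε = (∂Q_A/∂P_B)(P_B/Q_A) = 17.6800 × (17/471.28) ≈ 0.64.
ε > 0: substitutes.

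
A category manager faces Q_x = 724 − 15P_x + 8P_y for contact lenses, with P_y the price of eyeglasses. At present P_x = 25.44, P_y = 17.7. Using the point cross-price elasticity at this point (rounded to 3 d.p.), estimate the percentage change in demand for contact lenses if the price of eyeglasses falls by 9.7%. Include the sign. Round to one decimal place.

-2.8%

At P_x = 25.44, P_y = 17.7: Q_x = 484.
∂Q_x/∂P_y = 8.
ε = (∂Q_x/∂P_y)(P_y/Q_x) = 8.0000 × 17.7/484 ≈ 0.293.
%ΔQ_x ≈ ε × %ΔP_y = 0.293 × (-9.7%) = -2.8%.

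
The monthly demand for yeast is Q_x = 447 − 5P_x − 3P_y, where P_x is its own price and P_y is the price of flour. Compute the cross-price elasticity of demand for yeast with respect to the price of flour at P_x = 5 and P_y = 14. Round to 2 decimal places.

-0.11

At P_x = 5 and P_y = 14: Q_x = 380.
∂Q_x/∂P_y = -3.
ε = (∂Q_x/∂P_y)(P_y/Q_x) = -3 × (14/380) ≈ -0.11.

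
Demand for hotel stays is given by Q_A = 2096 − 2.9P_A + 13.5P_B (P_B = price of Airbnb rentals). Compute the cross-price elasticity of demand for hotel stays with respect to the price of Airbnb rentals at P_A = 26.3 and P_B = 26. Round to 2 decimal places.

0.15

At P_A = 26.3 and P_B = 26: Q_A = 2370.73.
∂Q_A/∂P_B = 13.5.
ε = (∂Q_A/∂P_B)(P_B/Q_A) = 13.5 × (26/2370.73) ≈ 0.15.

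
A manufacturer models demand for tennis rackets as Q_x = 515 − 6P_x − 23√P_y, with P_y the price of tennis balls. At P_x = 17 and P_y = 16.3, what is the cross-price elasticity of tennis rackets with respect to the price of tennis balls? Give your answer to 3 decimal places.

At P_x = 17 and P_y = 16.3: Q_x = 320.142.
∂Q_x/∂P_y = -23/(2√P_y) = -23/(2√16.3) = -2.8484.
ε = (∂Q_x/∂P_y)(P_y/Q_x) = -2.8484 × (16.3/320.142) ≈ -0.145.

-0.145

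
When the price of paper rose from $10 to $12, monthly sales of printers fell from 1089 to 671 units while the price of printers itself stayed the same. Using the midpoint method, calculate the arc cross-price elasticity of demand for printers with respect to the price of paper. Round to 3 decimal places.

ΔQ_A = 671 − 1089 = -418; ΔP_B = 12 − 10 = 2.
Midpoints: Q̄_A = 880.0, P̄_B = 11.00.
ε = (ΔQ_A/Q̄_A)/(ΔP_B/P̄_B) = (-418/880.0)/(2/11.00) ≈ -2.613.

-2.613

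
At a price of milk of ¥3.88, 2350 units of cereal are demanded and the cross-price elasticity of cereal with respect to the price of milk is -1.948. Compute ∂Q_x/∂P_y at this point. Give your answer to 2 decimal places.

-1179.85

ε = (∂Q_x/∂P_y)·(P_y/Q_x) ⇒ ∂Q_x/∂P_y = ε·Q_x/P_y = -1.948 × 2350/3.88 ≈ -1179.85.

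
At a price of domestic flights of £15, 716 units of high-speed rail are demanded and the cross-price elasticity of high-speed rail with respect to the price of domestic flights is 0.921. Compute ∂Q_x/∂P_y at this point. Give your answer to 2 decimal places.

ε = (∂Q_x/∂P_y)·(P_y/Q_x) ⇒ ∂Q_x/∂P_y = ε·Q_x/P_y = 0.921 × 716/15 ≈ 43.96.

43.96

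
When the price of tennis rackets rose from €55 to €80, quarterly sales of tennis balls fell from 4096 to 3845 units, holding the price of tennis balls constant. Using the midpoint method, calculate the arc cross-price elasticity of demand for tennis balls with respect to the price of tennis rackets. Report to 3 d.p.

ΔQ_A = 3845 − 4096 = -251; ΔP_B = 80 − 55 = 25.
Midpoints: Q̄_A = 3970.5, P̄_B = 67.50.
ε = (ΔQ_A/Q̄_A)/(ΔP_B/P̄_B) = (-251/3970.5)/(25/67.50) ≈ -0.171.
ε < 0: tennis balls and tennis rackets are complements.

-0.171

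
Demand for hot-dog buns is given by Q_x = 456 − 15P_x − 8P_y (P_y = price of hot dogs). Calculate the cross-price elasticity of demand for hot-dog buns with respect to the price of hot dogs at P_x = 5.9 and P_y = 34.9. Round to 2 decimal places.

-3.16

At P_x = 5.9 and P_y = 34.9: Q_x = 88.3.
∂Q_x/∂P_y = -8.
ε = (∂Q_x/∂P_y)(P_y/Q_x) = -8 × (34.9/88.3) ≈ -3.16.
Since ε < 0, hot-dog buns and hot dogs are complements.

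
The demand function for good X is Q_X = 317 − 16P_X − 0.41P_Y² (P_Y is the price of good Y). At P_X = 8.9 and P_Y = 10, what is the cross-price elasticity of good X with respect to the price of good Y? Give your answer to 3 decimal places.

-0.614

At P_X = 8.9 and P_Y = 10: Q_X = 133.6.
∂Q_X/∂P_Y = -0.82P_Y = -0.82(10) = -8.2000.
ε = (∂Q_X/∂P_Y)(P_Y/Q_X) = -8.2000 × (10/133.6) ≈ -0.614.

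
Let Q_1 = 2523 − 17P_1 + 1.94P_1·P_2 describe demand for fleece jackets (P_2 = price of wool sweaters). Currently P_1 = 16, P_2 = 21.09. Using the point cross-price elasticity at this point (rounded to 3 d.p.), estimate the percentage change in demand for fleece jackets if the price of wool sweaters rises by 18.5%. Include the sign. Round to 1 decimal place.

4.2%

At P_1 = 16, P_2 = 21.09: Q_1 = 2905.634.
∂Q_1/∂P_2 = 1.94P_1 = 31.0400.
ε = (∂Q_1/∂P_2)(P_2/Q_1) = 31.0400 × 21.09/2905.634 ≈ 0.225.
%ΔQ_1 ≈ ε × %ΔP_2 = 0.225 × (18.5%) = 4.2%.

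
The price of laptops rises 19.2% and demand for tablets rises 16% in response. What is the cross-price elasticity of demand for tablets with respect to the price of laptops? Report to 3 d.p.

ε = (%ΔQ of tablets) / (%ΔP of laptops) = (16%) / (19.2%) ≈ 0.833.
Positive cross-price elasticity: substitutes.

0.833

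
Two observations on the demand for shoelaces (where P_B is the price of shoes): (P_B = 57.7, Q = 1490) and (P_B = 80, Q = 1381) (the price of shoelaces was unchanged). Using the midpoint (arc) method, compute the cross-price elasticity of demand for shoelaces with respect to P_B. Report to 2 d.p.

ΔQ_A = 1381 − 1490 = -109; ΔP_B = 80 − 57.7 = 22.3.
Midpoints: Q̄_A = 1435.5, P̄_B = 68.85.
ε = (ΔQ_A/Q̄_A)/(ΔP_B/P̄_B) = (-109/1435.5)/(22.3/68.85) ≈ -0.23.

-0.23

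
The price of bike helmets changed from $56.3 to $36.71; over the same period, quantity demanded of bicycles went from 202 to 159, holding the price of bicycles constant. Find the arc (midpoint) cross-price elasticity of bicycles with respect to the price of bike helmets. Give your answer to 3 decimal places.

0.566

ΔQ_A = 159 − 202 = -43; ΔP_B = 36.71 − 56.3 = -19.59.
Midpoints: Q̄_A = 180.5, P̄_B = 46.50.
ε = (ΔQ_A/Q̄_A)/(ΔP_B/P̄_B) = (-43/180.5)/(-19.59/46.50) ≈ 0.566.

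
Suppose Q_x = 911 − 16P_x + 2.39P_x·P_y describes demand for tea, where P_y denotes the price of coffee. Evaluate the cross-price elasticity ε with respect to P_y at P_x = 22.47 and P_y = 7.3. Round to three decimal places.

0.416

At P_x = 22.47 and P_y = 7.3: Q_x = 943.514.
∂Q_x/∂P_y = 2.39P_x = 2.39(22.47) = 53.7033.
ε = (∂Q_x/∂P_y)(P_y/Q_x) = 53.7033 × (7.3/943.514) ≈ 0.416.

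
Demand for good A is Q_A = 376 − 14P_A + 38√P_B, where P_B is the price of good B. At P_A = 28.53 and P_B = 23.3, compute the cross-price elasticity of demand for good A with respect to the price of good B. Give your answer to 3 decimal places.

0.573

At P_A = 28.53 and P_B = 23.3: Q_A = 160.006.
∂Q_A/∂P_B = 38/(2√P_B) = 38/(2√23.3) = 3.9362.
ε = (∂Q_A/∂P_B)(P_B/Q_A) = 3.9362 × (23.3/160.006) ≈ 0.573.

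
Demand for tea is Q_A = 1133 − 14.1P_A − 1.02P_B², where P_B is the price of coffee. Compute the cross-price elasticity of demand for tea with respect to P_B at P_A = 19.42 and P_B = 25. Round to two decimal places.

-5.75

At P_A = 19.42 and P_B = 25: Q_A = 221.678.
∂Q_A/∂P_B = -2.04P_B = -2.04(25) = -51.0000.
ε = (∂Q_A/∂P_B)(P_B/Q_A) = -51.0000 × (25/221.678) ≈ -5.75.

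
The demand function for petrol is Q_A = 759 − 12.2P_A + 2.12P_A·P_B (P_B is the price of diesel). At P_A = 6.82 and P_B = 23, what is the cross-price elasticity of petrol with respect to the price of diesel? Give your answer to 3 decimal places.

0.330

At P_A = 6.82 and P_B = 23: Q_A = 1008.339.
∂Q_A/∂P_B = 2.12P_A = 2.12(6.82) = 14.4584.
ε = (∂Q_A/∂P_B)(P_B/Q_A) = 14.4584 × (23/1008.339) ≈ 0.330.
ε > 0: substitutes.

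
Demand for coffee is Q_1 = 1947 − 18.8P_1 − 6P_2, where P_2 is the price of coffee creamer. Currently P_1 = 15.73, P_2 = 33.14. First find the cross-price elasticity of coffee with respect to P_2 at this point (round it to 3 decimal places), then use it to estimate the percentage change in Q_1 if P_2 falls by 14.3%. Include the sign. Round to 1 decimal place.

At P_1 = 15.73, P_2 = 33.14: Q_1 = 1452.436.
∂Q_1/∂P_2 = -6.
ε = (∂Q_1/∂P_2)(P_2/Q_1) = -6.0000 × 33.14/1452.436 ≈ -0.137.
%ΔQ_1 ≈ ε × %ΔP_2 = -0.137 × (-14.3%) = 2.0%.

2.0%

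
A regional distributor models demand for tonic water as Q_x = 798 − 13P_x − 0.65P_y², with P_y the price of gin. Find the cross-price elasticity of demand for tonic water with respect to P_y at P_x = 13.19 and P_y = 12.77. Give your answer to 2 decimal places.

At P_x = 13.19 and P_y = 12.77: Q_x = 520.533.
∂Q_x/∂P_y = -1.3P_y = -1.3(12.77) = -16.6010.
ε = (∂Q_x/∂P_y)(P_y/Q_x) = -16.6010 × (12.77/520.533) ≈ -0.41.
ε < 0: complements.

-0.41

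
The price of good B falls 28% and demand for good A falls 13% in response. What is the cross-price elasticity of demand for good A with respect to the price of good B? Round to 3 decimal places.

0.464

ε = (%ΔQ of good A) / (%ΔP of good B) = (-13%) / (-28%) ≈ 0.464.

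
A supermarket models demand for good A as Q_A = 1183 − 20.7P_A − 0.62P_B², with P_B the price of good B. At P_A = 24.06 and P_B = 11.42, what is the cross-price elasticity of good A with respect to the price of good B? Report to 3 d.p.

-0.268

At P_A = 24.06 and P_B = 11.42: Q_A = 604.100.
∂Q_A/∂P_B = -1.24P_B = -1.24(11.42) = -14.1608.
ε = (∂Q_A/∂P_B)(P_B/Q_A) = -14.1608 × (11.42/604.100) ≈ -0.268.
ε < 0: complements.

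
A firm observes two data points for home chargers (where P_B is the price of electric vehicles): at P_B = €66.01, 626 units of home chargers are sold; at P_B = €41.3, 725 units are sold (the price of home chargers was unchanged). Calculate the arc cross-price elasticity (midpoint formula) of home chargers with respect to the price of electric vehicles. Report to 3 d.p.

ΔQ_A = 725 − 626 = 99; ΔP_B = 41.3 − 66.01 = -24.71.
Midpoints: Q̄_A = 675.5, P̄_B = 53.66.
ε = (ΔQ_A/Q̄_A)/(ΔP_B/P̄_B) = (99/675.5)/(-24.71/53.66) ≈ -0.318.
ε < 0: home chargers and electric vehicles are complements.

-0.318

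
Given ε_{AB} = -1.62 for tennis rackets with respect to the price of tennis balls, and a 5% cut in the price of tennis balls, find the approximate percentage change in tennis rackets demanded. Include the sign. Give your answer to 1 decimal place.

%ΔQ ≈ ε × %ΔP of tennis balls = -1.62 × (-5%) = 8.1%.
Demand for tennis rackets rises by about 8.1%.

8.1%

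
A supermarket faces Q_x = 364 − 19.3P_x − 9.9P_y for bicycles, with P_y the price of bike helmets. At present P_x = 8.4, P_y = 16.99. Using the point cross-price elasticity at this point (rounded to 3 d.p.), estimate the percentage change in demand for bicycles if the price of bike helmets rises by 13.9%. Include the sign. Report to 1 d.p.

-69.4%

At P_x = 8.4, P_y = 16.99: Q_x = 33.679.
∂Q_x/∂P_y = -9.9.
ε = (∂Q_x/∂P_y)(P_y/Q_x) = -9.9000 × 16.99/33.679 ≈ -4.994.
%ΔQ_x ≈ ε × %ΔP_y = -4.994 × (13.9%) = -69.4%.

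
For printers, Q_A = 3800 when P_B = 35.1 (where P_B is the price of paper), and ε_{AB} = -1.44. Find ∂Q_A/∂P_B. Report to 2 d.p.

-155.90

ε = (∂Q_A/∂P_B)·(P_B/Q_A) ⇒ ∂Q_A/∂P_B = ε·Q_A/P_B = -1.44 × 3800/35.1 ≈ -155.90.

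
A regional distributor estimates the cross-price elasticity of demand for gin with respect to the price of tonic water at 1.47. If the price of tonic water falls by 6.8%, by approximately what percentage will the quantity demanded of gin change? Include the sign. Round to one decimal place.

%ΔQ ≈ ε × %ΔP of tonic water = 1.47 × (-6.8%) = -10.0%.

-10.0%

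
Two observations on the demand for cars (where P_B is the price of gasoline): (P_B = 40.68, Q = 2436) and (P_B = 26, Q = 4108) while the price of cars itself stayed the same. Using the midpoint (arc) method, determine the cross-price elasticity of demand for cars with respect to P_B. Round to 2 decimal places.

-1.16

ΔQ_A = 4108 − 2436 = 1672; ΔP_B = 26 − 40.68 = -14.68.
Midpoints: Q̄_A = 3272.0, P̄_B = 33.34.
ε = (ΔQ_A/Q̄_A)/(ΔP_B/P̄_B) = (1672/3272.0)/(-14.68/33.34) ≈ -1.16.
ε < 0: cars and gasoline are complements.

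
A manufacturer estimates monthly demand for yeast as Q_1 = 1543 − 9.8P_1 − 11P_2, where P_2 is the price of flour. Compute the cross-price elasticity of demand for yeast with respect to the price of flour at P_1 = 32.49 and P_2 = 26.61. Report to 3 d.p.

-0.314

At P_1 = 32.49 and P_2 = 26.61: Q_1 = 931.888.
∂Q_1/∂P_2 = -11.
ε = (∂Q_1/∂P_2)(P_2/Q_1) = -11 × (26.61/931.888) ≈ -0.314.
Since ε < 0, yeast and flour are complements.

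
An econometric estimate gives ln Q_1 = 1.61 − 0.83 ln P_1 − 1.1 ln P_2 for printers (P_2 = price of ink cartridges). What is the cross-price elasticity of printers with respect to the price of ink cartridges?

-1.10

In a log-linear (constant-elasticity) demand function, the coefficient on ln P_2 is the cross-price elasticity.
ε = -1.10. Negative, so printers and ink cartridges are complements.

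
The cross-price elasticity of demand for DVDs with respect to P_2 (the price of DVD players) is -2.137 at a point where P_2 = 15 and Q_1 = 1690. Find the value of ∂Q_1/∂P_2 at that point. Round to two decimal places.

-240.77

ε = (∂Q_1/∂P_2)·(P_2/Q_1) ⇒ ∂Q_1/∂P_2 = ε·Q_1/P_2 = -2.137 × 1690/15 ≈ -240.77.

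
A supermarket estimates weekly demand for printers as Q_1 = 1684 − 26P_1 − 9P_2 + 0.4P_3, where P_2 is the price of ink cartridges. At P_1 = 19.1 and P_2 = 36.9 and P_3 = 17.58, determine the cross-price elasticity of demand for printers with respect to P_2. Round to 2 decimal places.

At P_1 = 19.1 and P_2 = 36.9 and P_3 = 17.58: Q_1 = 862.332.
∂Q_1/∂P_2 = -9.
ε = (∂Q_1/∂P_2)(P_2/Q_1) = -9 × (36.9/862.332) ≈ -0.39.
Since ε < 0, printers and ink cartridges are complements.

-0.39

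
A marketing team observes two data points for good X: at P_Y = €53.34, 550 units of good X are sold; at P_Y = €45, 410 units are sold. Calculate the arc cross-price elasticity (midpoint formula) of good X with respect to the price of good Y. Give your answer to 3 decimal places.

1.720

ΔQ_X = 410 − 550 = -140; ΔP_Y = 45 − 53.34 = -8.34.
Midpoints: Q̄_X = 480.0, P̄_Y = 49.17.
ε = (ΔQ_X/Q̄_X)/(ΔP_Y/P̄_Y) = (-140/480.0)/(-8.34/49.17) ≈ 1.720.
ε > 0: good X and good Y are substitutes.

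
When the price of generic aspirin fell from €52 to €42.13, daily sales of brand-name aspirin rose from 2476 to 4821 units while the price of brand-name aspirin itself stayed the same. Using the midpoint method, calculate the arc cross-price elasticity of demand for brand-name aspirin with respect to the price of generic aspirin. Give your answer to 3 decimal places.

ΔQ_A = 4821 − 2476 = 2345; ΔP_B = 42.13 − 52 = -9.87.
Midpoints: Q̄_A = 3648.5, P̄_B = 47.06.
ε = (ΔQ_A/Q̄_A)/(ΔP_B/P̄_B) = (2345/3648.5)/(-9.87/47.06) ≈ -3.065.

-3.065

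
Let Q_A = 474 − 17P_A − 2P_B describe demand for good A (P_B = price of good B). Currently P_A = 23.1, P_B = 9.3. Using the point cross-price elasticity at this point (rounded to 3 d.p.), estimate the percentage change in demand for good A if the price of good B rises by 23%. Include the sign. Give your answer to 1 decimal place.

At P_A = 23.1, P_B = 9.3: Q_A = 62.7.
∂Q_A/∂P_B = -2.
ε = (∂Q_A/∂P_B)(P_B/Q_A) = -2.0000 × 9.3/62.7 ≈ -0.297.
%ΔQ_A ≈ ε × %ΔP_B = -0.297 × (23%) = -6.8%.

-6.8%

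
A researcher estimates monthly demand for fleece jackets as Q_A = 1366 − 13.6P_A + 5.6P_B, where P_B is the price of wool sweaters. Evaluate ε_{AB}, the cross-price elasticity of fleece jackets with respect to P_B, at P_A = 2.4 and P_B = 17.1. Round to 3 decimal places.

At P_A = 2.4 and P_B = 17.1: Q_A = 1429.12.
∂Q_A/∂P_B = 5.6.
ε = (∂Q_A/∂P_B)(P_B/Q_A) = 5.6 × (17.1/1429.12) ≈ 0.067.
Since ε > 0, fleece jackets and wool sweaters are substitutes.

0.067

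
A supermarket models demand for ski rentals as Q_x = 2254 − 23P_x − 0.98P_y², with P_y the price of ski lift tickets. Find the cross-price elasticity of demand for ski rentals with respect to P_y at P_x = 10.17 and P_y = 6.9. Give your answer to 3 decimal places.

At P_x = 10.17 and P_y = 6.9: Q_x = 1973.432.
∂Q_x/∂P_y = -1.96P_y = -1.96(6.9) = -13.5240.
ε = (∂Q_x/∂P_y)(P_y/Q_x) = -13.5240 × (6.9/1973.432) ≈ -0.047.
ε < 0: complements.

-0.047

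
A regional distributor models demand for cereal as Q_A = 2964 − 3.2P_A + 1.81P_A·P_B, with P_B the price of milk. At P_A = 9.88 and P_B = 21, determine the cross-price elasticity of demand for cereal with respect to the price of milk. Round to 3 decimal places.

0.114

At P_A = 9.88 and P_B = 21: Q_A = 3307.923.
∂Q_A/∂P_B = 1.81P_A = 1.81(9.88) = 17.8828.
ε = (∂Q_A/∂P_B)(P_B/Q_A) = 17.8828 × (21/3307.923) ≈ 0.114.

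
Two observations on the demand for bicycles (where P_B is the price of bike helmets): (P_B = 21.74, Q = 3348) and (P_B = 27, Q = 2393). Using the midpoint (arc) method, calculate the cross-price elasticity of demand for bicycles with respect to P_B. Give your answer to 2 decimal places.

-1.54

ΔQ_A = 2393 − 3348 = -955; ΔP_B = 27 − 21.74 = 5.26.
Midpoints: Q̄_A = 2870.5, P̄_B = 24.37.
ε = (ΔQ_A/Q̄_A)/(ΔP_B/P̄_B) = (-955/2870.5)/(5.26/24.37) ≈ -1.54.
ε < 0: bicycles and bike helmets are complements.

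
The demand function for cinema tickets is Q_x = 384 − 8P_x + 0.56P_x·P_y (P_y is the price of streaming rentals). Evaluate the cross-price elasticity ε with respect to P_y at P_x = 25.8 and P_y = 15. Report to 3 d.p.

At P_x = 25.8 and P_y = 15: Q_x = 394.32.
∂Q_x/∂P_y = 0.56P_x = 0.56(25.8) = 14.4480.
ε = (∂Q_x/∂P_y)(P_y/Q_x) = 14.4480 × (15/394.32) ≈ 0.550.

0.550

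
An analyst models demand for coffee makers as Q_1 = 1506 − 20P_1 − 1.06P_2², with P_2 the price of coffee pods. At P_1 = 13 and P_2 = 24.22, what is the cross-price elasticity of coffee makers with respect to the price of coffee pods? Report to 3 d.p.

-1.992

At P_1 = 13 and P_2 = 24.22: Q_1 = 624.195.
∂Q_1/∂P_2 = -2.12P_2 = -2.12(24.22) = -51.3464.
ε = (∂Q_1/∂P_2)(P_2/Q_1) = -51.3464 × (24.22/624.195) ≈ -1.992.
ε < 0: complements.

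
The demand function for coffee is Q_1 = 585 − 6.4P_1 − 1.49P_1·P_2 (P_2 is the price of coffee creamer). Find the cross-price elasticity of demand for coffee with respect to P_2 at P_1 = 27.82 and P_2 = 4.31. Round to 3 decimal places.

-0.783

At P_1 = 27.82 and P_2 = 4.31: Q_1 = 228.295.
∂Q_1/∂P_2 = -1.49P_1 = -1.49(27.82) = -41.4518.
ε = (∂Q_1/∂P_2)(P_2/Q_1) = -41.4518 × (4.31/228.295) ≈ -0.783.
ε < 0: complements.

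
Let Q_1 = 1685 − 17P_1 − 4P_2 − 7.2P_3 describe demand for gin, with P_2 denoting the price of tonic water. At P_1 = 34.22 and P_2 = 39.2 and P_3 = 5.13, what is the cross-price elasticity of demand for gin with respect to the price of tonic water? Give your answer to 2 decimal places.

-0.17

At P_1 = 34.22 and P_2 = 39.2 and P_3 = 5.13: Q_1 = 909.524.
∂Q_1/∂P_2 = -4.
ε = (∂Q_1/∂P_2)(P_2/Q_1) = -4 × (39.2/909.524) ≈ -0.17.
Since ε < 0, gin and tonic water are complements.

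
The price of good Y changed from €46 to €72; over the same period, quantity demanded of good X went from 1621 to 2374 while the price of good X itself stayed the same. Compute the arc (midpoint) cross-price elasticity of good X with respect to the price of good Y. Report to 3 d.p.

ΔQ_X = 2374 − 1621 = 753; ΔP_Y = 72 − 46 = 26.
Midpoints: Q̄_X = 1997.5, P̄_Y = 59.00.
ε = (ΔQ_X/Q̄_X)/(ΔP_Y/P̄_Y) = (753/1997.5)/(26/59.00) ≈ 0.855.
ε > 0: good X and good Y are substitutes.

0.855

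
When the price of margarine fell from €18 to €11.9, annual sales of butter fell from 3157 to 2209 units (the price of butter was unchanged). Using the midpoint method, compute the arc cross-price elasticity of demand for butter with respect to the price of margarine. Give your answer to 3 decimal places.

0.866

ΔQ_A = 2209 − 3157 = -948; ΔP_B = 11.9 − 18 = -6.1.
Midpoints: Q̄_A = 2683.0, P̄_B = 14.95.
ε = (ΔQ_A/Q̄_A)/(ΔP_B/P̄_B) = (-948/2683.0)/(-6.1/14.95) ≈ 0.866.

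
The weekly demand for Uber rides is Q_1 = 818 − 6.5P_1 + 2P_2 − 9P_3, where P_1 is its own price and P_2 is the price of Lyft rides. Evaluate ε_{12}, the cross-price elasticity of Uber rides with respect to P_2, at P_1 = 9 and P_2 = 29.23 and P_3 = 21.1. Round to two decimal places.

At P_1 = 9 and P_2 = 29.23 and P_3 = 21.1: Q_1 = 628.06.
∂Q_1/∂P_2 = 2.
ε = (∂Q_1/∂P_2)(P_2/Q_1) = 2 × (29.23/628.06) ≈ 0.09.
Since ε > 0, Uber rides and Lyft rides are substitutes.

0.09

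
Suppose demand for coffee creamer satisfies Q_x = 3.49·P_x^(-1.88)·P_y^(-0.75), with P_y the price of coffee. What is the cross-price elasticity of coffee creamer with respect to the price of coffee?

In a log-linear (constant-elasticity) demand function, the coefficient on the exponent of P_y is the cross-price elasticity.
ε = -0.75. Negative, so coffee creamer and coffee are complements.

-0.75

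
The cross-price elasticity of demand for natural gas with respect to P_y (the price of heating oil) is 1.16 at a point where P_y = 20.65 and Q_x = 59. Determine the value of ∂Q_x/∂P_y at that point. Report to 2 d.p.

3.31

ε = (∂Q_x/∂P_y)·(P_y/Q_x) ⇒ ∂Q_x/∂P_y = ε·Q_x/P_y = 1.16 × 59/20.65 ≈ 3.31.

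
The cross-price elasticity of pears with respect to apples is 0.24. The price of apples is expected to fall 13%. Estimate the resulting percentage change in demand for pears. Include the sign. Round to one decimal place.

-3.1%

%ΔQ ≈ ε × %ΔP of apples = 0.24 × (-13%) = -3.1%.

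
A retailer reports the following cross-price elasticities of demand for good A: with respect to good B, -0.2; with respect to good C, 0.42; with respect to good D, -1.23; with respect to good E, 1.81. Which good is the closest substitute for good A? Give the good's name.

good E

Substitutes have ε > 0. Among the positive values, 1.81 (good E) is largest.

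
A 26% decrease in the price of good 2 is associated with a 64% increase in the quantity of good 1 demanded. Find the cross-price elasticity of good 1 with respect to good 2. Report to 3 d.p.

ε = (%ΔQ of good 1) / (%ΔP of good 2) = (64%) / (-26%) ≈ -2.462.

-2.462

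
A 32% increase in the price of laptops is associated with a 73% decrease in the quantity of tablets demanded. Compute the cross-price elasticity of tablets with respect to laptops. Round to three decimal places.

ε = (%ΔQ of tablets) / (%ΔP of laptops) = (-73%) / (32%) ≈ -2.281.

-2.281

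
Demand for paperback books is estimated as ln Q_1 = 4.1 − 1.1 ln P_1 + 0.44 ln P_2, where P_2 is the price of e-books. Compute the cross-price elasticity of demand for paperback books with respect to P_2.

0.44

In a log-linear (constant-elasticity) demand function, the coefficient on ln P_2 is the cross-price elasticity.
ε = 0.44. Positive, so paperback books and e-books are substitutes.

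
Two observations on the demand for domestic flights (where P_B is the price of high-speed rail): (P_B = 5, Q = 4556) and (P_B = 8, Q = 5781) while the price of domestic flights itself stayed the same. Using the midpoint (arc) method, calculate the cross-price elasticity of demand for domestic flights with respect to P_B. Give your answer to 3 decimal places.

ΔQ_A = 5781 − 4556 = 1225; ΔP_B = 8 − 5 = 3.
Midpoints: Q̄_A = 5168.5, P̄_B = 6.50.
ε = (ΔQ_A/Q̄_A)/(ΔP_B/P̄_B) = (1225/5168.5)/(3/6.50) ≈ 0.514.

0.514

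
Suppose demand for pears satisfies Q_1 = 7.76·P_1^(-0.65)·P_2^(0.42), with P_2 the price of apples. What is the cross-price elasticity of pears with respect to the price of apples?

0.42

In a log-linear (constant-elasticity) demand function, the coefficient on the exponent of P_2 is the cross-price elasticity.
ε = 0.42. Positive, so pears and apples are substitutes.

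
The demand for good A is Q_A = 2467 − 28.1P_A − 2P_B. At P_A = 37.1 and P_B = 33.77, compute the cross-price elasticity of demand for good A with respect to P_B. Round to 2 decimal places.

-0.05

At P_A = 37.1 and P_B = 33.77: Q_A = 1356.95.
∂Q_A/∂P_B = -2.
ε = (∂Q_A/∂P_B)(P_B/Q_A) = -2 × (33.77/1356.95) ≈ -0.05.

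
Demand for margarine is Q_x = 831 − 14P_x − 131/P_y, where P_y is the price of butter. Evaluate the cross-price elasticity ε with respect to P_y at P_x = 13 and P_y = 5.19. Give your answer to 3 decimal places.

At P_x = 13 and P_y = 5.19: Q_x = 623.759.
∂Q_x/∂P_y = 131/P_y² = 4.8634.
ε = (∂Q_x/∂P_y)(P_y/Q_x) = 4.8634 × (5.19/623.759) ≈ 0.040.

0.040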